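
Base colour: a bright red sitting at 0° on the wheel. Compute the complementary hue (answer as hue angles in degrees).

180°

The complement sits 180° across the wheel.
0 + 180 = 180°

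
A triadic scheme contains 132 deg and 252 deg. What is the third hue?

A triad spaces three hues 120° apart.
The full set is {12°, 132°, 252°}.

12°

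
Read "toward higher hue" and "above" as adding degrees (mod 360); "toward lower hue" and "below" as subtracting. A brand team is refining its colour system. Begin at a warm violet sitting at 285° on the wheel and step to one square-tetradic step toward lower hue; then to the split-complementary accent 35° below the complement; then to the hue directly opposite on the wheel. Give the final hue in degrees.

285 − 90 = 195°   (square ↓)
195 + 145 = 340°   (split-comp 35° ↓)
340 + 180 = 520 → 520 − 360 = 160°   (complement)

160°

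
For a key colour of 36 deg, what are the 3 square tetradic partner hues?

36 + 90 = 126°
36 + 180 = 216°
36 + 270 = 306°

126°, 216°, and 306°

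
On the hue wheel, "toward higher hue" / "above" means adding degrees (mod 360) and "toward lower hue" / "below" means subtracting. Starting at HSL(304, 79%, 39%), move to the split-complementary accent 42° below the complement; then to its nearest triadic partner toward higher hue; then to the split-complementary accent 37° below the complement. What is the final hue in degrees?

345°

split-comp 42° ↓ +138°: 304 + 138 = 442 → 442 − 360 = 82°
triadic ↑ +120°: 82 + 120 = 202°
split-comp 37° ↓ +143°: 202 + 143 = 345°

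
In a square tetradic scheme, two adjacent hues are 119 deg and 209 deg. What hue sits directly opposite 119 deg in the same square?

A square tetradic scheme places four hues 90° apart; opposite corners are 180° apart.
119 + 180 = 299°

299°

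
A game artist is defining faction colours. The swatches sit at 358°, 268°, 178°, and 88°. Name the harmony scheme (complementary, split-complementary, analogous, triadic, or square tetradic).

square tetradic

Sort the hues: 88°, 178°, 268°, 358°.
Successive gaps around the wheel: 90°, 90°, 90°, 90°.
Four hues every 90° form a square tetradic scheme.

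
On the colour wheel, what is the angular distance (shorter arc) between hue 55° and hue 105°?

|55 − 105| = 50.
50 ≤ 180, so the shorter arc is 50°.

50°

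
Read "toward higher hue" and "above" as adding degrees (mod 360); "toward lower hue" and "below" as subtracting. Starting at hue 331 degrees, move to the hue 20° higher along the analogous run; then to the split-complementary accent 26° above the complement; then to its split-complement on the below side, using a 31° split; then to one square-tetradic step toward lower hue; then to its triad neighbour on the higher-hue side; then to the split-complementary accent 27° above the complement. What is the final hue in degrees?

331 + 20 = 351°   (analog 20° ↑)
351 + 206 = 557 → 557 − 360 = 197°   (split-comp 26° ↑)
197 + 149 = 346°   (split-comp 31° ↓)
346 − 90 = 256°   (square ↓)
256 + 120 = 376 → 376 − 360 = 16°   (triadic ↑)
16 + 207 = 223°   (split-comp 27° ↑)

223°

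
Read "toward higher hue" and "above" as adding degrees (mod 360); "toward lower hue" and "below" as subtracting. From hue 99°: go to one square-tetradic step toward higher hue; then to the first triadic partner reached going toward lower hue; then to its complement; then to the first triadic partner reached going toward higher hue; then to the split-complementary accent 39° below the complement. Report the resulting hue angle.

99 + 90 = 189°   (square ↑)
189 − 120 = 69°   (triadic ↓)
69 + 180 = 249°   (complement)
249 + 120 = 369 → 369 − 360 = 9°   (triadic ↑)
9 + 141 = 150°   (split-comp 39° ↓)

150°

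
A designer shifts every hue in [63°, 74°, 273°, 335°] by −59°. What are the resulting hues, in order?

63 − 59 = 4°
74 − 59 = 15°
273 − 59 = 214°
335 − 59 = 276°

4°, 15°, 214°, 276°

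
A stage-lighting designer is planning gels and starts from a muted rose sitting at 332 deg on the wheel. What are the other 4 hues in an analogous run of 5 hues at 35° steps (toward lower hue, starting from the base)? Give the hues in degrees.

297°, 262°, 227° and 192°

Analogous hues sit every 35° along the wheel.
332 − 35 = 297°
332 − 70 = 262°
332 − 105 = 227°
332 − 140 = 192°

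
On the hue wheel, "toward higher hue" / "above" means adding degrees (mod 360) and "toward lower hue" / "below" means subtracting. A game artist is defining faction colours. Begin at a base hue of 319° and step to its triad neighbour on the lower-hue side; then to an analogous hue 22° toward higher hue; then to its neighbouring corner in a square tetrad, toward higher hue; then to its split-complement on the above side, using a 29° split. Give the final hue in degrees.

triadic ↓ −120°: 319 − 120 = 199°
analog 22° ↑ +22°: 199 + 22 = 221°
square ↑ +90°: 221 + 90 = 311°
split-comp 29° ↑ +209°: 311 + 209 = 520 → 520 − 360 = 160°

160°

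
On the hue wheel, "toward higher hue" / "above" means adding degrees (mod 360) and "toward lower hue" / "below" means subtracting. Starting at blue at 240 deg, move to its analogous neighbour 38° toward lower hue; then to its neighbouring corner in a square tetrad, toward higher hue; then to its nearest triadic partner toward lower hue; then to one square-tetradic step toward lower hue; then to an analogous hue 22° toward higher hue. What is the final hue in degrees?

104°

analog 38° ↓ −38°: 240 − 38 = 202°
square ↑ +90°: 202 + 90 = 292°
triadic ↓ −120°: 292 − 120 = 172°
square ↓ −90°: 172 − 90 = 82°
analog 22° ↑ +22°: 82 + 22 = 104°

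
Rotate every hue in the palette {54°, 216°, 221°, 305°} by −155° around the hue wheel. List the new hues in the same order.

54 − 155 = -101 → -101 + 360 = 259°
216 − 155 = 61°
221 − 155 = 66°
305 − 155 = 150°

259°, 61°, 66°, 150°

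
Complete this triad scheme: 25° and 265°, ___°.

A triad places three hues 120° apart.
The full set through 25° is {25°, 145°, 265°}.
Given {25°, 265°}, the missing hue is 145°.

145°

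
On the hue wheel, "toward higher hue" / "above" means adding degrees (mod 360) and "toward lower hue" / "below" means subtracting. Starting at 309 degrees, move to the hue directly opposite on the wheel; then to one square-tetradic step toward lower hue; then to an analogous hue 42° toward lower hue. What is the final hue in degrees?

+180° (complement): 309 + 180 = 489 → 489 − 360 = 129°
−90° (square ↓): 129 − 90 = 39°
−42° (analog 42° ↓): 39 − 42 = -3 → -3 + 360 = 357°

357°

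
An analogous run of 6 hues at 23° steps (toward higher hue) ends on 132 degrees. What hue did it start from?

17°

5 steps of 23° (toward higher hue) give a net shift of +115°.
Start = end − shift: 132 − 115 = 17°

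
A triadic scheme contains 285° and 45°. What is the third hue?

A triad spaces three hues 120° apart.
The full set is {45°, 165°, 285°}.

165°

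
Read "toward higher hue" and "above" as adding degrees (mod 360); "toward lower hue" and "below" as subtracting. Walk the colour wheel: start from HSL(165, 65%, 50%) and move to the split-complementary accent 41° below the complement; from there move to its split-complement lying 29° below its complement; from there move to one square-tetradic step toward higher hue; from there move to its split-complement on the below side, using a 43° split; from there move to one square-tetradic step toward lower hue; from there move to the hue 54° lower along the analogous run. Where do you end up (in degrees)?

165 + 139 = 304°   (split-comp 41° ↓)
304 + 151 = 455 → 455 − 360 = 95°   (split-comp 29° ↓)
95 + 90 = 185°   (square ↑)
185 + 137 = 322°   (split-comp 43° ↓)
322 − 90 = 232°   (square ↓)
232 − 54 = 178°   (analog 54° ↓)

178°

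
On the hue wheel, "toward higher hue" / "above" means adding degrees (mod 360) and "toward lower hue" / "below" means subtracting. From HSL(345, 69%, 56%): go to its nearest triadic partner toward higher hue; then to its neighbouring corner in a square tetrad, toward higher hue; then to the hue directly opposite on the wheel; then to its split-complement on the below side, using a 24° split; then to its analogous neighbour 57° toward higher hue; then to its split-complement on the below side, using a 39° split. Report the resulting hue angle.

+120° (triadic ↑): 345 + 120 = 465 → 465 − 360 = 105°
+90° (square ↑): 105 + 90 = 195°
+180° (complement): 195 + 180 = 375 → 375 − 360 = 15°
+156° (split-comp 24° ↓): 15 + 156 = 171°
+57° (analog 57° ↑): 171 + 57 = 228°
+141° (split-comp 39° ↓): 228 + 141 = 369 → 369 − 360 = 9°

9°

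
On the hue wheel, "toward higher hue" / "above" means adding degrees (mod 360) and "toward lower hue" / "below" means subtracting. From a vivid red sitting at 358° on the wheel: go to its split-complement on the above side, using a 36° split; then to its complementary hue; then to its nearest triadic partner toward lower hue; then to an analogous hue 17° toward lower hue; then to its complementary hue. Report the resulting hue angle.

358 + 216 = 574 → 574 − 360 = 214°   (split-comp 36° ↑)
214 + 180 = 394 → 394 − 360 = 34°   (complement)
34 − 120 = -86 → -86 + 360 = 274°   (triadic ↓)
274 − 17 = 257°   (analog 17° ↓)
257 + 180 = 437 → 437 − 360 = 77°   (complement)

77°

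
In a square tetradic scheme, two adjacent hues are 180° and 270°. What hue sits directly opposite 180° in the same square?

0°

A square tetradic scheme places four hues 90° apart; opposite corners are 180° apart.
180 + 180 = 360 → 360 − 360 = 0°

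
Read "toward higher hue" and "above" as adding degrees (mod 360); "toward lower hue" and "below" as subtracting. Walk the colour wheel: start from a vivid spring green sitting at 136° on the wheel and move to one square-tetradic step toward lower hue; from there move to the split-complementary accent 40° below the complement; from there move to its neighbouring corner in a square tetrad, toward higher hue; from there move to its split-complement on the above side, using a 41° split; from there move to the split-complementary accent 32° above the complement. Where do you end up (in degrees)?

−90° (square ↓): 136 − 90 = 46°
+140° (split-comp 40° ↓): 46 + 140 = 186°
+90° (square ↑): 186 + 90 = 276°
+221° (split-comp 41° ↑): 276 + 221 = 497 → 497 − 360 = 137°
+212° (split-comp 32° ↑): 137 + 212 = 349°

349°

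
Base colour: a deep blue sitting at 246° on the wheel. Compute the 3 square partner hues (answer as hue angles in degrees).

336°, 66° and 156°

A square tetradic scheme places four hues every 90°.
246 + 90 = 336°
246 + 180 = 426 → 426 − 360 = 66°
246 + 270 = 516 → 516 − 360 = 156°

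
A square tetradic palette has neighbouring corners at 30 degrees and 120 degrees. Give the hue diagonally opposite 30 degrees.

A square tetradic scheme places four hues 90° apart; opposite corners are 180° apart.
30 + 180 = 210°

210°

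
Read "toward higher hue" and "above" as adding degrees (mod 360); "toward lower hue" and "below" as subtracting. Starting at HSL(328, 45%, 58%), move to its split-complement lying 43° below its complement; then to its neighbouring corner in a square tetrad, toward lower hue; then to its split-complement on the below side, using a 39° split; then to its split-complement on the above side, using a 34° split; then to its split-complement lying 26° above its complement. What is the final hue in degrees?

+137° (split-comp 43° ↓): 328 + 137 = 465 → 465 − 360 = 105°
−90° (square ↓): 105 − 90 = 15°
+141° (split-comp 39° ↓): 15 + 141 = 156°
+214° (split-comp 34° ↑): 156 + 214 = 370 → 370 − 360 = 10°
+206° (split-comp 26° ↑): 10 + 206 = 216°

216°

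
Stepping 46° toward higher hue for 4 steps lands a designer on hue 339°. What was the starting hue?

155°

4 steps of 46° (toward higher hue) give a net shift of +184°.
Start = end − shift: 339 − 184 = 155°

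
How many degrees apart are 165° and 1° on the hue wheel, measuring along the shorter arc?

164°

|165 − 1| = 164.
164 ≤ 180, so the shorter arc is 164°.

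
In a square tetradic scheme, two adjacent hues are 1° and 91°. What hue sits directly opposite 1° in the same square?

181°

A square tetradic scheme places four hues 90° apart; opposite corners are 180° apart.
1 + 180 = 181°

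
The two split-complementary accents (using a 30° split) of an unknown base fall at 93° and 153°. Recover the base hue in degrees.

The accents sit 30° either side of the complement, so the complement is their short-arc midpoint on the wheel.
Short-arc midpoint of 93° and 153°: 123°.
Base is 180° from the complement: 123 − 180 = -57 → -57 + 360 = 303°

303°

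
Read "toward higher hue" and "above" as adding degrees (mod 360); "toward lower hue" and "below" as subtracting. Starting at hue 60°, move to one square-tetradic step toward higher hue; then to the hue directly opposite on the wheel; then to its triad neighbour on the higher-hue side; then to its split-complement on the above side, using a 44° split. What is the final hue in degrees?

314°

square ↑ +90°: 60 + 90 = 150°
complement +180°: 150 + 180 = 330°
triadic ↑ +120°: 330 + 120 = 450 → 450 − 360 = 90°
split-comp 44° ↑ +224°: 90 + 224 = 314°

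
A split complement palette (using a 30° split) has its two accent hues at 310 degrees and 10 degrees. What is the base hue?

160°

The accents sit 30° either side of the complement, so the complement is their short-arc midpoint on the wheel.
Short-arc midpoint of 310° and 10°: 340°.
Base is 180° from the complement: 340 − 180 = 160°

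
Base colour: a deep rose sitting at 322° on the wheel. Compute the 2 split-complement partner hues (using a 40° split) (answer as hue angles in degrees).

102° and 182°

Split-complementary hues sit 40° either side of the complement.
Complement of 322°: 322 + 180 = 502 → 502 − 360 = 142°
142 − 40 = 102°
142 + 40 = 182°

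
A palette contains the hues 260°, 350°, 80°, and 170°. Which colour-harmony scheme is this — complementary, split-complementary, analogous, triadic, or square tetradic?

square tetradic

Sort the hues: 80°, 170°, 260°, 350°.
Successive gaps around the wheel: 90°, 90°, 90°, 90°.
Four hues every 90° form a square tetradic scheme.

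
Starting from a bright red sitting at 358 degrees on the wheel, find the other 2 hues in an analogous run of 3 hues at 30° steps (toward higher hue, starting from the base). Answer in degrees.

Analogous hues sit every 30° along the wheel.
358 + 30 = 388 → 388 − 360 = 28°
358 + 60 = 418 → 418 − 360 = 58°

28° and 58°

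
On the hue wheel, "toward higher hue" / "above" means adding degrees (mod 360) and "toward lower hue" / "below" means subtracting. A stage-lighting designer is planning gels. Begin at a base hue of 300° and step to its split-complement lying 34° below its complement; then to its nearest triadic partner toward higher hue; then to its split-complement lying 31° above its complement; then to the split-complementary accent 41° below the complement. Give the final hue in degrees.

300 + 146 = 446 → 446 − 360 = 86°   (split-comp 34° ↓)
86 + 120 = 206°   (triadic ↑)
206 + 211 = 417 → 417 − 360 = 57°   (split-comp 31° ↑)
57 + 139 = 196°   (split-comp 41° ↓)

196°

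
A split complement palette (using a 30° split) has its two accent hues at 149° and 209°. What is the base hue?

359°

The accents sit 30° either side of the complement, so the complement is their short-arc midpoint on the wheel.
Short-arc midpoint of 149° and 209°: 179°.
Base is 180° from the complement: 179 − 180 = -1 → -1 + 360 = 359°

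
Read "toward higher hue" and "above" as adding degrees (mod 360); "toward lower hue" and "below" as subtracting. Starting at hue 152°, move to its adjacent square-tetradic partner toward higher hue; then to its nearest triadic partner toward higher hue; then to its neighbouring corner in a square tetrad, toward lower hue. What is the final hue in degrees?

272°

152 + 90 = 242°   (square ↑)
242 + 120 = 362 → 362 − 360 = 2°   (triadic ↑)
2 − 90 = -88 → -88 + 360 = 272°   (square ↓)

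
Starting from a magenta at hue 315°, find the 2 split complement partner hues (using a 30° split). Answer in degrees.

105° and 165°

Split-complementary hues sit 30° either side of the complement.
Complement of 315°: 315 + 180 = 495 → 495 − 360 = 135°
135 − 30 = 105°
135 + 30 = 165°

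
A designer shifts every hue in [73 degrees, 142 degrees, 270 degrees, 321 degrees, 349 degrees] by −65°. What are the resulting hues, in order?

73 − 65 = 8°
142 − 65 = 77°
270 − 65 = 205°
321 − 65 = 256°
349 − 65 = 284°

8°, 77°, 205°, 256°, 284°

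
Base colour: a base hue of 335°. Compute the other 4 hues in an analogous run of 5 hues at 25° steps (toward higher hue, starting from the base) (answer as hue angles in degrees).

0°, 25°, 50°, 75°

Analogous hues sit every 25° along the wheel.
335 + 25 = 360 → 360 − 360 = 0°
335 + 50 = 385 → 385 − 360 = 25°
335 + 75 = 410 → 410 − 360 = 50°
335 + 100 = 435 → 435 − 360 = 75°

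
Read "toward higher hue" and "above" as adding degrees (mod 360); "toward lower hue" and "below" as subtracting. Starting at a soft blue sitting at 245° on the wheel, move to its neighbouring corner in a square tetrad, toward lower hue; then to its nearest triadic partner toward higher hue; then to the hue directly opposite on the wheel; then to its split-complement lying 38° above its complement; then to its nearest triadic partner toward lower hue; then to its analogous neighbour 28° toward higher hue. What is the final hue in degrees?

221°

square ↓ −90°: 245 − 90 = 155°
triadic ↑ +120°: 155 + 120 = 275°
complement +180°: 275 + 180 = 455 → 455 − 360 = 95°
split-comp 38° ↑ +218°: 95 + 218 = 313°
triadic ↓ −120°: 313 − 120 = 193°
analog 28° ↑ +28°: 193 + 28 = 221°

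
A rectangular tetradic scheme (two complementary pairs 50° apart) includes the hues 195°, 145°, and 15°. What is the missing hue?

325°

A rectangular tetradic uses two complementary pairs 50° apart: offsets 0°, 50°, 180°, 230°.
Among {15°, 145°, 195°}, 195° and 15° are a 180° pair.
The remaining hue 145° needs its own complement: 145 + 180 = 325°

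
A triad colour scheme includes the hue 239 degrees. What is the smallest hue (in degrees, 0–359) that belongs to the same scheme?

A triad places three hues 120° apart.
The full set through 239° is {119°, 239°, 359°}.

119°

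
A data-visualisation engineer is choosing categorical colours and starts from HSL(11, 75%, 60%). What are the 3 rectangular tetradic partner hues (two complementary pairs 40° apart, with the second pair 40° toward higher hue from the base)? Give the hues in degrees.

51°, 191°, and 231°

A rectangular tetradic uses two complementary pairs 40° apart: offsets 0°, 40°, 180°, 220°.
11 + 40 = 51°
11 + 180 = 191°
11 + 220 = 231°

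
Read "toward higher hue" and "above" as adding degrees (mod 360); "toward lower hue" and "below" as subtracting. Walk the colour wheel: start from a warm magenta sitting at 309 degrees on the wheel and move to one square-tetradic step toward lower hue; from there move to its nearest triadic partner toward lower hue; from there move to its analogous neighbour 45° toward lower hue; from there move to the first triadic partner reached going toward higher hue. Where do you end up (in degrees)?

174°

309 − 90 = 219°   (square ↓)
219 − 120 = 99°   (triadic ↓)
99 − 45 = 54°   (analog 45° ↓)
54 + 120 = 174°   (triadic ↑)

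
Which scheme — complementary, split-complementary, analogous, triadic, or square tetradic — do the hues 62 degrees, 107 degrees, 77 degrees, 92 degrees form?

analogous

Sort the hues: 62°, 77°, 92°, 107°.
Successive gaps around the wheel: 15°, 15°, 15°, 315°.
A run of hues at equal small steps (15°) with one large closing gap is an analogous group.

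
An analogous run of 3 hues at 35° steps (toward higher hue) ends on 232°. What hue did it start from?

162°

2 steps of 35° (toward higher hue) give a net shift of +70°.
Start = end − shift: 232 − 70 = 162°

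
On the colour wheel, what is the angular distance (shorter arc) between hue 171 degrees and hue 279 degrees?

|171 − 279| = 108.
108 ≤ 180, so the shorter arc is 108°.

108°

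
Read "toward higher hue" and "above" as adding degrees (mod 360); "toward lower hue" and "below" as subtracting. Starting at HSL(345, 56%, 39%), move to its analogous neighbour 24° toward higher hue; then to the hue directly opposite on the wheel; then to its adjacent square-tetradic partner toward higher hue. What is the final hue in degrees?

analog 24° ↑ +24°: 345 + 24 = 369 → 369 − 360 = 9°
complement +180°: 9 + 180 = 189°
square ↑ +90°: 189 + 90 = 279°

279°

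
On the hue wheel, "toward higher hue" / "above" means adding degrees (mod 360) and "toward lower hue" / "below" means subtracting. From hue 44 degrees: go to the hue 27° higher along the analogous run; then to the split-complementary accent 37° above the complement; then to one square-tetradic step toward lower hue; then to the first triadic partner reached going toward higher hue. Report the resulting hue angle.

analog 27° ↑ +27°: 44 + 27 = 71°
split-comp 37° ↑ +217°: 71 + 217 = 288°
square ↓ −90°: 288 − 90 = 198°
triadic ↑ +120°: 198 + 120 = 318°

318°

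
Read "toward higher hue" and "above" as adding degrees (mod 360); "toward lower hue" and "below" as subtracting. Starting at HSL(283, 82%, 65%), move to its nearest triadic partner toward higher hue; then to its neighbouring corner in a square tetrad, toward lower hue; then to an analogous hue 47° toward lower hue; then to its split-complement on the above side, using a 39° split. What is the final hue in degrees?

125°

283 + 120 = 403 → 403 − 360 = 43°   (triadic ↑)
43 − 90 = -47 → -47 + 360 = 313°   (square ↓)
313 − 47 = 266°   (analog 47° ↓)
266 + 219 = 485 → 485 − 360 = 125°   (split-comp 39° ↑)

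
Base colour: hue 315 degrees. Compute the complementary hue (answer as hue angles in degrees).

The complement sits 180° across the wheel.
315 + 180 = 495 → 495 − 360 = 135°

135°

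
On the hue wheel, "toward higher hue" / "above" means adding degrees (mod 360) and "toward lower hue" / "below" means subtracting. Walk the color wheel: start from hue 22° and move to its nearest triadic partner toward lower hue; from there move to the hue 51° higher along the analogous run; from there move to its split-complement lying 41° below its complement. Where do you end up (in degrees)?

triadic ↓ −120°: 22 − 120 = -98 → -98 + 360 = 262°
analog 51° ↑ +51°: 262 + 51 = 313°
split-comp 41° ↓ +139°: 313 + 139 = 452 → 452 − 360 = 92°

92°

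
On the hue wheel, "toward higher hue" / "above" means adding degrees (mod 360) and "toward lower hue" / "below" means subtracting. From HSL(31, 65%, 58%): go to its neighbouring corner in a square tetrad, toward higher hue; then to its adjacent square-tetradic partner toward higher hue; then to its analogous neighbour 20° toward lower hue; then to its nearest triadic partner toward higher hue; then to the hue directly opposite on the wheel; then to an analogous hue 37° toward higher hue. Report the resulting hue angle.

square ↑ +90°: 31 + 90 = 121°
square ↑ +90°: 121 + 90 = 211°
analog 20° ↓ −20°: 211 − 20 = 191°
triadic ↑ +120°: 191 + 120 = 311°
complement +180°: 311 + 180 = 491 → 491 − 360 = 131°
analog 37° ↑ +37°: 131 + 37 = 168°

168°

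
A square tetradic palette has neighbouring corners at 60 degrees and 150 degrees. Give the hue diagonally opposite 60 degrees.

A square tetradic scheme places four hues 90° apart; opposite corners are 180° apart.
60 + 180 = 240°

240°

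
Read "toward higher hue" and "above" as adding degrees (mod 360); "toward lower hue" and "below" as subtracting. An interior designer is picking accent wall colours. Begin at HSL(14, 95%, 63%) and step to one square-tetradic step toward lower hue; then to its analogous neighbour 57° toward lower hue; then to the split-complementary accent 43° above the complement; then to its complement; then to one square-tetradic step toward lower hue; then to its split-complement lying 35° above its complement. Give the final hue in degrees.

35°

14 − 90 = -76 → -76 + 360 = 284°   (square ↓)
284 − 57 = 227°   (analog 57° ↓)
227 + 223 = 450 → 450 − 360 = 90°   (split-comp 43° ↑)
90 + 180 = 270°   (complement)
270 − 90 = 180°   (square ↓)
180 + 215 = 395 → 395 − 360 = 35°   (split-comp 35° ↑)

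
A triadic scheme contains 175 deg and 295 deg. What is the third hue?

55°

A triad spaces three hues 120° apart.
The full set is {55°, 175°, 295°}.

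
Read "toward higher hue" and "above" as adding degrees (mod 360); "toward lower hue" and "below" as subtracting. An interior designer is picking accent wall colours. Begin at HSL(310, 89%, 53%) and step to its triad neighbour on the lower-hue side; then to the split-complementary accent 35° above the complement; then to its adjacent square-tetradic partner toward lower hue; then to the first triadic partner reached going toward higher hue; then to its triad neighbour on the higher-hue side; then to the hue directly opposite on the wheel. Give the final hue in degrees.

−120° (triadic ↓): 310 − 120 = 190°
+215° (split-comp 35° ↑): 190 + 215 = 405 → 405 − 360 = 45°
−90° (square ↓): 45 − 90 = -45 → -45 + 360 = 315°
+120° (triadic ↑): 315 + 120 = 435 → 435 − 360 = 75°
+120° (triadic ↑): 75 + 120 = 195°
+180° (complement): 195 + 180 = 375 → 375 − 360 = 15°

15°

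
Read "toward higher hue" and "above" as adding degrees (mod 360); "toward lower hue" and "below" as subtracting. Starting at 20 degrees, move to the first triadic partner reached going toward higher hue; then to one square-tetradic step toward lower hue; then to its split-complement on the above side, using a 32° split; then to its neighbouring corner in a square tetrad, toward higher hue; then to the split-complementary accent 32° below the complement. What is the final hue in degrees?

140°

20 + 120 = 140°   (triadic ↑)
140 − 90 = 50°   (square ↓)
50 + 212 = 262°   (split-comp 32° ↑)
262 + 90 = 352°   (square ↑)
352 + 148 = 500 → 500 − 360 = 140°   (split-comp 32° ↓)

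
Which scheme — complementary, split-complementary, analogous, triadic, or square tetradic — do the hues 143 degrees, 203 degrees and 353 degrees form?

Sort the hues: 143°, 203°, 353°.
Successive gaps around the wheel: 60°, 150°, 150°.
Two 150° gaps and one 60° gap — a base hue opposite a pair of accents 30° either side of its complement — is the split-complementary pattern.

split-complementary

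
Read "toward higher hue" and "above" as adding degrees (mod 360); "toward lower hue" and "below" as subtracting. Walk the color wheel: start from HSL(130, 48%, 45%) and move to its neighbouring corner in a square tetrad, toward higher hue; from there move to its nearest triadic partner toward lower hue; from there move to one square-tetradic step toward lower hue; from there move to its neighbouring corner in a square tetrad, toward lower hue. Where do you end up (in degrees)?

square ↑ +90°: 130 + 90 = 220°
triadic ↓ −120°: 220 − 120 = 100°
square ↓ −90°: 100 − 90 = 10°
square ↓ −90°: 10 − 90 = -80 → -80 + 360 = 280°

280°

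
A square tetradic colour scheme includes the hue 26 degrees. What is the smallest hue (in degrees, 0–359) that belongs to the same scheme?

26°

A square tetradic scheme places four hues every 90°.
The full set through 26° is {26°, 116°, 206°, 296°}.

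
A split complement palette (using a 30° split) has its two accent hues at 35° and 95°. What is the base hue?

The accents sit 30° either side of the complement, so the complement is their short-arc midpoint on the wheel.
Short-arc midpoint of 35° and 95°: 65°.
Base is 180° from the complement: 65 − 180 = -115 → -115 + 360 = 245°

245°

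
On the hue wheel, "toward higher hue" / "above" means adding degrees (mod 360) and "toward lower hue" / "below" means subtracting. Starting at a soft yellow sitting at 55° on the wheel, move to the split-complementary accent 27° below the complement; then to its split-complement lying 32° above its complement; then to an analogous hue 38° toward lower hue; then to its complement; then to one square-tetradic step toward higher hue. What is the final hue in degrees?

292°

55 + 153 = 208°   (split-comp 27° ↓)
208 + 212 = 420 → 420 − 360 = 60°   (split-comp 32° ↑)
60 − 38 = 22°   (analog 38° ↓)
22 + 180 = 202°   (complement)
202 + 90 = 292°   (square ↑)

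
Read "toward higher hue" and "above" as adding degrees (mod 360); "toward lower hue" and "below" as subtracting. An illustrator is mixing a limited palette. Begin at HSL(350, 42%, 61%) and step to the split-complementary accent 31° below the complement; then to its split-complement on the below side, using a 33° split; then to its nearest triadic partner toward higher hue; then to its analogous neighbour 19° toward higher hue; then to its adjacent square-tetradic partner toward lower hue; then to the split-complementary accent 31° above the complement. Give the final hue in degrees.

186°

split-comp 31° ↓ +149°: 350 + 149 = 499 → 499 − 360 = 139°
split-comp 33° ↓ +147°: 139 + 147 = 286°
triadic ↑ +120°: 286 + 120 = 406 → 406 − 360 = 46°
analog 19° ↑ +19°: 46 + 19 = 65°
square ↓ −90°: 65 − 90 = -25 → -25 + 360 = 335°
split-comp 31° ↑ +211°: 335 + 211 = 546 → 546 − 360 = 186°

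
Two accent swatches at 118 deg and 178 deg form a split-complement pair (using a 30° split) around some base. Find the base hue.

The accents sit 30° either side of the complement, so the complement is their short-arc midpoint on the wheel.
Short-arc midpoint of 118° and 178°: 148°.
Base is 180° from the complement: 148 − 180 = -32 → -32 + 360 = 328°

328°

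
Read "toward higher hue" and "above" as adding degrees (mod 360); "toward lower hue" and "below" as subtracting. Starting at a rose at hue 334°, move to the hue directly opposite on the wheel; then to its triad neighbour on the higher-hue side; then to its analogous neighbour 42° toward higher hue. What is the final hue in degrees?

316°

334 + 180 = 514 → 514 − 360 = 154°   (complement)
154 + 120 = 274°   (triadic ↑)
274 + 42 = 316°   (analog 42° ↑)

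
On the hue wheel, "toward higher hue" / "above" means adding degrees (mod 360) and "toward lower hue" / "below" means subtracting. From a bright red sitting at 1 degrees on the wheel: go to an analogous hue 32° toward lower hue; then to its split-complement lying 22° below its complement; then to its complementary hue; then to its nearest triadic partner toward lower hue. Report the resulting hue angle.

−32° (analog 32° ↓): 1 − 32 = -31 → -31 + 360 = 329°
+158° (split-comp 22° ↓): 329 + 158 = 487 → 487 − 360 = 127°
+180° (complement): 127 + 180 = 307°
−120° (triadic ↓): 307 − 120 = 187°

187°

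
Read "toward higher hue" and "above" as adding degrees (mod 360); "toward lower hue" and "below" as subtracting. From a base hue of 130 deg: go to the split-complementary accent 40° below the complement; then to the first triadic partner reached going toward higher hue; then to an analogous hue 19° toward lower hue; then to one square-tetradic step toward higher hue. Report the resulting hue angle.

101°

split-comp 40° ↓ +140°: 130 + 140 = 270°
triadic ↑ +120°: 270 + 120 = 390 → 390 − 360 = 30°
analog 19° ↓ −19°: 30 − 19 = 11°
square ↑ +90°: 11 + 90 = 101°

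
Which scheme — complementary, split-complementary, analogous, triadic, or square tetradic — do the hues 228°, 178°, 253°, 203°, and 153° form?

Sort the hues: 153°, 178°, 203°, 228°, 253°.
Successive gaps around the wheel: 25°, 25°, 25°, 25°, 260°.
A run of hues at equal small steps (25°) with one large closing gap is an analogous group.

analogous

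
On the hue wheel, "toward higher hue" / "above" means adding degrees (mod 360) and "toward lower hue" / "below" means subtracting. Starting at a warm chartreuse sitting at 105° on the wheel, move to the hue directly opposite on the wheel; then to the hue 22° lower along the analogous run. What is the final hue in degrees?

105 + 180 = 285°   (complement)
285 − 22 = 263°   (analog 22° ↓)

263°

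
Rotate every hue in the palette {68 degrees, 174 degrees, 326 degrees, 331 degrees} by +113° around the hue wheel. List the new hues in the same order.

181°, 287°, 79°, 84°

68 + 113 = 181°
174 + 113 = 287°
326 + 113 = 439 → 439 − 360 = 79°
331 + 113 = 444 → 444 − 360 = 84°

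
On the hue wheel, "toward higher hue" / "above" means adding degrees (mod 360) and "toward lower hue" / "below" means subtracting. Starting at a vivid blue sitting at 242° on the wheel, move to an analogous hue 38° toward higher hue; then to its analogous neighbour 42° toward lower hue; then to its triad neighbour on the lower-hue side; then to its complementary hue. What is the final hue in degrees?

+38° (analog 38° ↑): 242 + 38 = 280°
−42° (analog 42° ↓): 280 − 42 = 238°
−120° (triadic ↓): 238 − 120 = 118°
+180° (complement): 118 + 180 = 298°

298°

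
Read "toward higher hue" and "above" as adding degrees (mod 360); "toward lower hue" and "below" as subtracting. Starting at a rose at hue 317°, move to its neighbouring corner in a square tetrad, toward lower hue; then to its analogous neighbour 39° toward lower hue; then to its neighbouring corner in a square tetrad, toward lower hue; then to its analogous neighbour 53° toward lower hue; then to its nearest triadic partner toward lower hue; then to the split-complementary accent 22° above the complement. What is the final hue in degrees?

127°

−90° (square ↓): 317 − 90 = 227°
−39° (analog 39° ↓): 227 − 39 = 188°
−90° (square ↓): 188 − 90 = 98°
−53° (analog 53° ↓): 98 − 53 = 45°
−120° (triadic ↓): 45 − 120 = -75 → -75 + 360 = 285°
+202° (split-comp 22° ↑): 285 + 202 = 487 → 487 − 360 = 127°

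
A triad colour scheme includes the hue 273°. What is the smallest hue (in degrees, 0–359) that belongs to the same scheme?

33°

A triad places three hues 120° apart.
The full set through 273° is {33°, 153°, 273°}.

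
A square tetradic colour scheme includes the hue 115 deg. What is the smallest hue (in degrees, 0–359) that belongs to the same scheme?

A square tetradic scheme places four hues every 90°.
The full set through 115° is {25°, 115°, 205°, 295°}.

25°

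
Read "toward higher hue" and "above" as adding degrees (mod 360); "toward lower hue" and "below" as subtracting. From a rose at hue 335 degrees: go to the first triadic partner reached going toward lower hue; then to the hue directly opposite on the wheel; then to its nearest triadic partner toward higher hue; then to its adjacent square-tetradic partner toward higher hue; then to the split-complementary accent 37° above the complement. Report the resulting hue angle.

102°

335 − 120 = 215°   (triadic ↓)
215 + 180 = 395 → 395 − 360 = 35°   (complement)
35 + 120 = 155°   (triadic ↑)
155 + 90 = 245°   (square ↑)
245 + 217 = 462 → 462 − 360 = 102°   (split-comp 37° ↑)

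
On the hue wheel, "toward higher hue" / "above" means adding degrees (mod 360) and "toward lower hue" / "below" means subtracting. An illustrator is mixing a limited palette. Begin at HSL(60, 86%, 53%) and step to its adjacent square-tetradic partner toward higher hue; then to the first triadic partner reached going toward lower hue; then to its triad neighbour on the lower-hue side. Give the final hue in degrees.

square ↑ +90°: 60 + 90 = 150°
triadic ↓ −120°: 150 − 120 = 30°
triadic ↓ −120°: 30 − 120 = -90 → -90 + 360 = 270°

270°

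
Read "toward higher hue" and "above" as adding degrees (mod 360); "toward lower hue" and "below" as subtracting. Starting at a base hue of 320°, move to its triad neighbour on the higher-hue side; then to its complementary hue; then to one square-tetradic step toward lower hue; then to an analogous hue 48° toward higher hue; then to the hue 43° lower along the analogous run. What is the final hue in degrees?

175°

320 + 120 = 440 → 440 − 360 = 80°   (triadic ↑)
80 + 180 = 260°   (complement)
260 − 90 = 170°   (square ↓)
170 + 48 = 218°   (analog 48° ↑)
218 − 43 = 175°   (analog 43° ↓)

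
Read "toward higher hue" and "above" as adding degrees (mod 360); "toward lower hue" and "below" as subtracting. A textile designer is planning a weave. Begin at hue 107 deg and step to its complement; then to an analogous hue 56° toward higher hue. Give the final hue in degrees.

343°

complement +180°: 107 + 180 = 287°
analog 56° ↑ +56°: 287 + 56 = 343°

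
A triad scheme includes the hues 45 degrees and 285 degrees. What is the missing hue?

A triad places three hues 120° apart.
The full set through 45° is {45°, 165°, 285°}.
Given {45°, 285°}, the missing hue is 165°.

165°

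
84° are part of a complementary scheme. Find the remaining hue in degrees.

The complement sits 180° across the wheel.
The full set through 84° is {84°, 264°}.
Given {84°}, the missing hue is 264°.

264°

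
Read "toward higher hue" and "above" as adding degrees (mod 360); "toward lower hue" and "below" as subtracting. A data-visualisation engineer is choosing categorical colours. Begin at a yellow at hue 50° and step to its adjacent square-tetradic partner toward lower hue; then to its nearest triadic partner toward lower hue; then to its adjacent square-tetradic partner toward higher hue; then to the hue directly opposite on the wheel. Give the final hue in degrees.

square ↓ −90°: 50 − 90 = -40 → -40 + 360 = 320°
triadic ↓ −120°: 320 − 120 = 200°
square ↑ +90°: 200 + 90 = 290°
complement +180°: 290 + 180 = 470 → 470 − 360 = 110°

110°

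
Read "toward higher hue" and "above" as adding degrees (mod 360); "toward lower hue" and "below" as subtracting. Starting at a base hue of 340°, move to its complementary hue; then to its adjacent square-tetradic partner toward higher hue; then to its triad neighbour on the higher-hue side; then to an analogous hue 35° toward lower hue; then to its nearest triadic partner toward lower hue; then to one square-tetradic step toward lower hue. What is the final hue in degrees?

340 + 180 = 520 → 520 − 360 = 160°   (complement)
160 + 90 = 250°   (square ↑)
250 + 120 = 370 → 370 − 360 = 10°   (triadic ↑)
10 − 35 = -25 → -25 + 360 = 335°   (analog 35° ↓)
335 − 120 = 215°   (triadic ↓)
215 − 90 = 125°   (square ↓)

125°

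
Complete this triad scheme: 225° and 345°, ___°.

A triad places three hues 120° apart.
The full set through 225° is {105°, 225°, 345°}.
Given {225°, 345°}, the missing hue is 105°.

105°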